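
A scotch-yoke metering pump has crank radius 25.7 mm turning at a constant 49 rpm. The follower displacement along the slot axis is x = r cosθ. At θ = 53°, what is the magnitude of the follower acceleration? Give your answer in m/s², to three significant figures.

ω = 5.131 rad/s (from 49 rpm).
x = r cosθ ⇒ ẍ = −rω² cosθ (ω constant).
|a| = rω²|cosθ| = 0.0257·(5.131)²·|cos 53°| = 0.40724 m/s².

0.407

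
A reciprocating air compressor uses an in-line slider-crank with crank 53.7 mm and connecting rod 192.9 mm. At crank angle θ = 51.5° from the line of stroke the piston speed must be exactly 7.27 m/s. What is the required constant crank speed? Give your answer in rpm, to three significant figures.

For an in-line slider-crank, |v_piston| = rω|sinθ|·[1 + r cosθ/√(L² − r² sin²θ)].
With r = 0.0537 m, L = 0.1929 m, θ = 51.5°: the bracketed kinematic factor |dx/dθ| = 0.049488 m.
ω = v/|dx/dθ| = 7.27/0.049488 = 146.9 rad/s.
N = 60ω/(2π) = 1402.8 rpm.

1400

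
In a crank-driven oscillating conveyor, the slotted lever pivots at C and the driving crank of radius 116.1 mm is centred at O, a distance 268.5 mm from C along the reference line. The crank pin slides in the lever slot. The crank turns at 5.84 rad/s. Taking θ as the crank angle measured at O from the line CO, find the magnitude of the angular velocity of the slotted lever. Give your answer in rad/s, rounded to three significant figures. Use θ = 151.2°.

ω = 5.84 rad/s
Crank pin A relative to C: A = (d + r cosθ, r sinθ); lever angle φ = atan2(r sinθ, d + r cosθ).
Differentiating tanφ: φ̇ = rω(d cosθ + r)/(d² + r² + 2dr cosθ).
d² + r² + 2dr cosθ = |CA|² = 0.0309375 m²;  d cosθ + r = -0.11919 m.
|ω_lever| = |0.1161·5.84·-0.11919| / 0.0309375 = 2.6121 rad/s.

2.61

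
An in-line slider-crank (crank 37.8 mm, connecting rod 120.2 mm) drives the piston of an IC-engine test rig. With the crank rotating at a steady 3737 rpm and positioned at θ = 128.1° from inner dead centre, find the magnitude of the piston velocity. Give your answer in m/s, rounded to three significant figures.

9.31

ω = 2π·3737/60 = 391.3 rad/s
For an in-line slider-crank, x = r cosθ + √(L² − r² sin²θ), so v = −rω sinθ·[1 + r cosθ/√(L² − r² sin²θ)].
With r = 0.0378 m, L = 0.1202 m, θ = 128.1°: √(L² − r² sin²θ) = 0.11646 m.
v = −0.0378·391.3·0.78694·[1 + 0.0378·-0.61704/0.11646] = -9.3095 m/s.
|v| = 9.3095 m/s.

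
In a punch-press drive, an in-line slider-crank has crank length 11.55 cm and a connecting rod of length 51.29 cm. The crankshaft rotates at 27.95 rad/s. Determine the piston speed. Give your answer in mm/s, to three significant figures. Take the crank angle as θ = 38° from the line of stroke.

ω = 27.95 rad/s
For an in-line slider-crank, x = r cosθ + √(L² − r² sin²θ), so v = −rω sinθ·[1 + r cosθ/√(L² − r² sin²θ)].
With r = 0.1155 m, L = 0.5129 m, θ = 38°: √(L² − r² sin²θ) = 0.50795 m.
v = −0.1155·27.95·0.61566·[1 + 0.1155·0.78801/0.50795] = -2.3436 m/s.
|v| = 2.3436 m/s = 2343.6 mm/s.

2340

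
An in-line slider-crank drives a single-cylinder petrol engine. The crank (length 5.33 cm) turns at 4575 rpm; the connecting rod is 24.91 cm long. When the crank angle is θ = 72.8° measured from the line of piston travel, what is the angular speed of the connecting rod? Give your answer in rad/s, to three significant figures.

31.0

ω = 479.1 rad/s (converted from 4575 rpm).
The rod makes angle φ with the slider axis where L sinφ = r sinθ; differentiating, L cosφ·φ̇ = r ω cosθ.
L cosφ = √(L² − r² sin²θ) = 0.24384 m.
|ω_rod| = r ω |cosθ| / √(L² − r² sin²θ) = 0.0533·479.1·0.29571/0.24384 = 30.967 rad/s.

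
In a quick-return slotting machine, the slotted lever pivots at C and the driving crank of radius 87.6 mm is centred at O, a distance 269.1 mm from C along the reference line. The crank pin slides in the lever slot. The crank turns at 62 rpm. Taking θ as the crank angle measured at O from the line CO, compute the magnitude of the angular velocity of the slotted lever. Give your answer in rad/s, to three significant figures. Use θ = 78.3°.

0.902

ω = 6.493 rad/s (from 62 rpm).
Crank pin A relative to C: A = (d + r cosθ, r sinθ); lever angle φ = atan2(r sinθ, d + r cosθ).
Differentiating tanφ: φ̇ = rω(d cosθ + r)/(d² + r² + 2dr cosθ).
d² + r² + 2dr cosθ = |CA|² = 0.0896492 m²;  d cosθ + r = +0.14217 m.
|ω_lever| = |0.0876·6.493·+0.14217| / 0.0896492 = 0.90196 rad/s.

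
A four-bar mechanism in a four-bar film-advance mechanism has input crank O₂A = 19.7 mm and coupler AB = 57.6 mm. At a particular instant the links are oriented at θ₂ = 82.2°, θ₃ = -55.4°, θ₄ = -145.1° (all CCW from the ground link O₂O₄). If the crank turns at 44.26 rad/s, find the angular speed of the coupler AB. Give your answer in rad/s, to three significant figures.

ω₂ = 44.26 rad/s
Differentiating the loop-closure r₂e^{iθ₂}+r₃e^{iθ₃}=r₁+r₄e^{iθ₄} gives r₂ω₂e^{iθ₂}+r₃ω₃e^{iθ₃}=r₄ω₄e^{iθ₄}.
Eliminating the other unknown: ω₃ = r₂ω₂ sin(θ₄−θ₂) / [r₃ sin(θ₃−θ₄)].
Numerator sine = +0.73491; denominator sine = +0.99999.
Result = 0.0197·44.26·(+0.73491) / (0.0576·(+0.99999)) = +11.125 rad/s; magnitude 11.125 rad/s.

11.1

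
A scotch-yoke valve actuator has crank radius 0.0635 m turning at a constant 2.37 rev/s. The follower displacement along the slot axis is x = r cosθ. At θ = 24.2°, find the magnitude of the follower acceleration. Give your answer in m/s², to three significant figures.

12.8

ω = 14.89 rad/s (from 2.37 rev/s).
x = r cosθ ⇒ ẍ = −rω² cosθ (ω constant).
|a| = rω²|cosθ| = 0.0635·(14.89)²·|cos 24.2°| = 12.843 m/s².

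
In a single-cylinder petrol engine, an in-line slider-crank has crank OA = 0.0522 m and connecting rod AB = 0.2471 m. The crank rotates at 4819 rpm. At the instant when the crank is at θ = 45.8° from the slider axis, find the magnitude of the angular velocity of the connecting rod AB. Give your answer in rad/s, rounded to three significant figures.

75.2

ω = 504.6 rad/s (converted from 4819 rpm).
The rod makes angle φ with the slider axis where L sinφ = r sinθ; differentiating, L cosφ·φ̇ = r ω cosθ.
L cosφ = √(L² − r² sin²θ) = 0.24425 m.
|ω_rod| = r ω |cosθ| / √(L² − r² sin²θ) = 0.0522·504.6·0.69717/0.24425 = 75.19 rad/s.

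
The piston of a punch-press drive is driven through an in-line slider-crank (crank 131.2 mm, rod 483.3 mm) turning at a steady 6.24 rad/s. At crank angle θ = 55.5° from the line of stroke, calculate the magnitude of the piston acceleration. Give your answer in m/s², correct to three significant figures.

2.41

ω = 6.24 rad/s
x(θ) = r cosθ + √(L² − r² sin²θ); with ω constant, a = ω²·d²x/dθ².
d²x/dθ² = −r cosθ − r²(cos2θ)/√u − r⁴ sin²2θ/(4u^{3/2}),  u = L² − r² sin²θ = 0.221888 m².
Substituting r = 0.1312 m, L = 0.4833 m, θ = 55.5°: d²x/dθ² = -0.061834 m.
a = ω²·d²x/dθ² = (6.24)²·(-0.061834) = -2.4077 m/s²;  |a| = 2.4077 m/s².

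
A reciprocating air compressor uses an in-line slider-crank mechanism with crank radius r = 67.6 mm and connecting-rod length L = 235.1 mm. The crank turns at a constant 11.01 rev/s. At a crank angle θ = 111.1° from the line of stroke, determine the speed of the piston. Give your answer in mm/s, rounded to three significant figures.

3890

ω = 2π·11 = 69.18 rad/s
For an in-line slider-crank, x = r cosθ + √(L² − r² sin²θ), so v = −rω sinθ·[1 + r cosθ/√(L² − r² sin²θ)].
With r = 0.0676 m, L = 0.2351 m, θ = 111.1°: √(L² − r² sin²θ) = 0.22648 m.
v = −0.0676·69.18·0.93295·[1 + 0.0676·-0.36000/0.22648] = -3.8941 m/s.
|v| = 3.8941 m/s = 3894.1 mm/s.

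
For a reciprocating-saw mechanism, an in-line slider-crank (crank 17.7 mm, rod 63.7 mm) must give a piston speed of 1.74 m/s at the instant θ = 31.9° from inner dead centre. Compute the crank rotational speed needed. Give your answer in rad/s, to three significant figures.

150

For an in-line slider-crank, |v_piston| = rω|sinθ|·[1 + r cosθ/√(L² − r² sin²θ)].
With r = 0.0177 m, L = 0.0637 m, θ = 31.9°: the bracketed kinematic factor |dx/dθ| = 0.011584 m.
ω = v/|dx/dθ| = 1.74/0.011584 = 150.21 rad/s.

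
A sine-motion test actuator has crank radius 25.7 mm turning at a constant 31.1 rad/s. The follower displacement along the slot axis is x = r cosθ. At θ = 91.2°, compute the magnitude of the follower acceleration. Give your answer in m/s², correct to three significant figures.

0.521

ω = 31.1 rad/s
x = r cosθ ⇒ ẍ = −rω² cosθ (ω constant).
|a| = rω²|cosθ| = 0.0257·(31.1)²·|cos 91.2°| = 0.52057 m/s².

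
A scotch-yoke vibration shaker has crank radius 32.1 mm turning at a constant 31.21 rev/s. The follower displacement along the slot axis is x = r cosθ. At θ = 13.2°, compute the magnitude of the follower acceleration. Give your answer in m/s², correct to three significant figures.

1200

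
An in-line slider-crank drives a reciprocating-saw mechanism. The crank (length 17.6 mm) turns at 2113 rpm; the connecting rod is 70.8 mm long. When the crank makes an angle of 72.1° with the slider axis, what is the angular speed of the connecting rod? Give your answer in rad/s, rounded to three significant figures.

17.4

ω = 221.3 rad/s (converted from 2113 rpm).
The rod makes angle φ with the slider axis where L sinφ = r sinθ; differentiating, L cosφ·φ̇ = r ω cosθ.
L cosφ = √(L² − r² sin²θ) = 0.068791 m.
|ω_rod| = r ω |cosθ| / √(L² − r² sin²θ) = 0.0176·221.3·0.30736/0.068791 = 17.4 rad/s.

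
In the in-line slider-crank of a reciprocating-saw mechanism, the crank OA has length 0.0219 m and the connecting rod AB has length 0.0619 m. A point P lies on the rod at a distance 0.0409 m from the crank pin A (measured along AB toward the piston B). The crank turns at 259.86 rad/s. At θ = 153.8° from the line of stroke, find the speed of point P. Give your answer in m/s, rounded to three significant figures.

2.63

ω = 259.9 rad/s.  Crank-pin speed |V_A| = rω = 5.6909 m/s, perpendicular to OA.
Rod angle: sinφ = −(r/L) sinθ ⇒ φ = -8.987°; ω_rod = −rω cosθ/√(L²−r²sin²θ) = +83.517 rad/s.
V_P = V_A + ω_rod × AP, with AP = 0.0409 m along the rod.
Components: V_Px = −rω sinθ − a·ω_rod·sinφ = -1.979 m/s;  V_Py = rω cosθ + a·ω_rod·cosφ = -1.7323 m/s.
|V_P| = √(V_Px² + V_Py²) = 2.6301 m/s.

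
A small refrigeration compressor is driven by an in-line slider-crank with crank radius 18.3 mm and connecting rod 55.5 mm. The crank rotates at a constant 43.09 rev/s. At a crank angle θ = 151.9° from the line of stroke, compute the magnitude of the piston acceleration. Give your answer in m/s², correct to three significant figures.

926

ω = 2π·43.1 = 270.7 rad/s
x(θ) = r cosθ + √(L² − r² sin²θ); with ω constant, a = ω²·d²x/dθ².
d²x/dθ² = −r cosθ − r²(cos2θ)/√u − r⁴ sin²2θ/(4u^{3/2}),  u = L² − r² sin²θ = 0.00300595 m².
Substituting r = 0.0183 m, L = 0.0555 m, θ = 151.9°: d²x/dθ² = +0.012627 m.
a = ω²·d²x/dθ² = (270.7)²·(+0.012627) = +925.61 m/s²;  |a| = 925.61 m/s².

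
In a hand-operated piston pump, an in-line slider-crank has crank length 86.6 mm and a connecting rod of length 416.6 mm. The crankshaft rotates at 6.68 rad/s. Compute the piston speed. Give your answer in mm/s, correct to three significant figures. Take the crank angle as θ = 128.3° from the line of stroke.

395

ω = 6.68 rad/s
For an in-line slider-crank, x = r cosθ + √(L² − r² sin²θ), so v = −rω sinθ·[1 + r cosθ/√(L² − r² sin²θ)].
With r = 0.0866 m, L = 0.4166 m, θ = 128.3°: √(L² − r² sin²θ) = 0.41102 m.
v = −0.0866·6.68·0.78478·[1 + 0.0866·-0.61978/0.41102] = -0.3947 m/s.
|v| = 0.3947 m/s = 394.7 mm/s.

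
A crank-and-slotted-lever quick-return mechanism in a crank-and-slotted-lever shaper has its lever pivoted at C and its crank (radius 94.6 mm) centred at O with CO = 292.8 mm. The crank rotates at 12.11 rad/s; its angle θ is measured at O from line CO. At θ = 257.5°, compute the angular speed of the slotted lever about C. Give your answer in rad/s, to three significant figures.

ω = 12.11 rad/s
Crank pin A relative to C: A = (d + r cosθ, r sinθ); lever angle φ = atan2(r sinθ, d + r cosθ).
Differentiating tanφ: φ̇ = rω(d cosθ + r)/(d² + r² + 2dr cosθ).
d² + r² + 2dr cosθ = |CA|² = 0.0826907 m²;  d cosθ + r = +0.031226 m.
|ω_lever| = |0.0946·12.11·+0.031226| / 0.0826907 = 0.43261 rad/s.

0.433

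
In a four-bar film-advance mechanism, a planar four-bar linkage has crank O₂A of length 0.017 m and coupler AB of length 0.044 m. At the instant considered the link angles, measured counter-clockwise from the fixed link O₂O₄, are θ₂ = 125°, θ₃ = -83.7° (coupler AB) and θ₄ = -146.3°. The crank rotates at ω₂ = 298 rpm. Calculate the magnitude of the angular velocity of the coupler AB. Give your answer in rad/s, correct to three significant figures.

ω₂ = 31.21 rad/s (from 298 rpm).
Differentiating the loop-closure r₂e^{iθ₂}+r₃e^{iθ₃}=r₁+r₄e^{iθ₄} gives r₂ω₂e^{iθ₂}+r₃ω₃e^{iθ₃}=r₄ω₄e^{iθ₄}.
Eliminating the other unknown: ω₃ = r₂ω₂ sin(θ₄−θ₂) / [r₃ sin(θ₃−θ₄)].
Numerator sine = +0.99974; denominator sine = +0.88782.
Result = 0.017·31.21·(+0.99974) / (0.044·(+0.88782)) = +13.577 rad/s; magnitude 13.577 rad/s.

13.6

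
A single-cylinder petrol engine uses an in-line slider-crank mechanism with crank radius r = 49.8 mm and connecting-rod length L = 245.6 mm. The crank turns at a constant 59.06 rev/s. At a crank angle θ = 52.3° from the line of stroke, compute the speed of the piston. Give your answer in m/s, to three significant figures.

ω = 2π·59.1 = 371.1 rad/s
For an in-line slider-crank, x = r cosθ + √(L² − r² sin²θ), so v = −rω sinθ·[1 + r cosθ/√(L² − r² sin²θ)].
With r = 0.0498 m, L = 0.2456 m, θ = 52.3°: √(L² − r² sin²θ) = 0.24242 m.
v = −0.0498·371.1·0.79122·[1 + 0.0498·0.61153/0.24242] = -16.459 m/s.
|v| = 16.459 m/s.

16.5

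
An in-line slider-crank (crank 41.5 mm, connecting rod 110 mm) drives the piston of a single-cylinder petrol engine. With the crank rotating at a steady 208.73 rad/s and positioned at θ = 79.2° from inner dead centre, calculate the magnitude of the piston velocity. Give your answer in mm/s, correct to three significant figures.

ω = 208.7 rad/s
For an in-line slider-crank, x = r cosθ + √(L² − r² sin²θ), so v = −rω sinθ·[1 + r cosθ/√(L² − r² sin²θ)].
With r = 0.0415 m, L = 0.11 m, θ = 79.2°: √(L² − r² sin²θ) = 0.10217 m.
v = −0.0415·208.7·0.98229·[1 + 0.0415·0.18738/0.10217] = -9.1565 m/s.
|v| = 9.1565 m/s = 9156.5 mm/s.

9160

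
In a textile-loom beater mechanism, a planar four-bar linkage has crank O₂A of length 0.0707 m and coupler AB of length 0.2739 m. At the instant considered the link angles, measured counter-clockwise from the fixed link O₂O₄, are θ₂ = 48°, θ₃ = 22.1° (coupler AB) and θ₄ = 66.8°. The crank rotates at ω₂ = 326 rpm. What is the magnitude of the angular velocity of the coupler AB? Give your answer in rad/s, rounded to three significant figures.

4.04

ω₂ = 34.14 rad/s (from 326 rpm).
Differentiating the loop-closure r₂e^{iθ₂}+r₃e^{iθ₃}=r₁+r₄e^{iθ₄} gives r₂ω₂e^{iθ₂}+r₃ω₃e^{iθ₃}=r₄ω₄e^{iθ₄}.
Eliminating the other unknown: ω₃ = r₂ω₂ sin(θ₄−θ₂) / [r₃ sin(θ₃−θ₄)].
Numerator sine = +0.32227; denominator sine = -0.70339.
Result = 0.0707·34.14·(+0.32227) / (0.2739·(-0.70339)) = -4.0373 rad/s; magnitude 4.0373 rad/s.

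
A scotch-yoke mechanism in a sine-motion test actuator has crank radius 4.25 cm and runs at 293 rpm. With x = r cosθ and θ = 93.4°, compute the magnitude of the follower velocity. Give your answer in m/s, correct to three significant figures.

1.30

ω = 30.68 rad/s (from 293 rpm).
x = r cosθ ⇒ ẋ = −rω sinθ.
|v| = rω|sinθ| = 0.0425·30.68·|sin 93.4°| = 1.3017 m/s.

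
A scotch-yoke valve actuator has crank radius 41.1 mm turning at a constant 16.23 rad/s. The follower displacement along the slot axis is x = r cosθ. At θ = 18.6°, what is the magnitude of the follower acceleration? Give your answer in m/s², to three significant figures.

ω = 16.23 rad/s
x = r cosθ ⇒ ẍ = −rω² cosθ (ω constant).
|a| = rω²|cosθ| = 0.0411·(16.23)²·|cos 18.6°| = 10.261 m/s².

10.3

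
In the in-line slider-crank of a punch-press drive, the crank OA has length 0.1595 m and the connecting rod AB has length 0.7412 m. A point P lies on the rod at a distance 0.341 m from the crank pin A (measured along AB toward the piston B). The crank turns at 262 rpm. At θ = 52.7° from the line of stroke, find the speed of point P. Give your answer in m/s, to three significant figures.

3.96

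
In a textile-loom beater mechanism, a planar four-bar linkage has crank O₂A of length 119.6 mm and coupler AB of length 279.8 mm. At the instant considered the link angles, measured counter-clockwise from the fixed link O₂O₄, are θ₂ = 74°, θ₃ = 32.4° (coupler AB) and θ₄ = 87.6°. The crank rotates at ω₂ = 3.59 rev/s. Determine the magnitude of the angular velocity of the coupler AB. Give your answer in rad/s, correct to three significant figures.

ω₂ = 22.56 rad/s (from 3.59 rev/s).
Differentiating the loop-closure r₂e^{iθ₂}+r₃e^{iθ₃}=r₁+r₄e^{iθ₄} gives r₂ω₂e^{iθ₂}+r₃ω₃e^{iθ₃}=r₄ω₄e^{iθ₄}.
Eliminating the other unknown: ω₃ = r₂ω₂ sin(θ₄−θ₂) / [r₃ sin(θ₃−θ₄)].
Numerator sine = +0.23514; denominator sine = -0.82115.
Result = 0.1196·22.56·(+0.23514) / (0.2798·(-0.82115)) = -2.761 rad/s; magnitude 2.761 rad/s.

2.76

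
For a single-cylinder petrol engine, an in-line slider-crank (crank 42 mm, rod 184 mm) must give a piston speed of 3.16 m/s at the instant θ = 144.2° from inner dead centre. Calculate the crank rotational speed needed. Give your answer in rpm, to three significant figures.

For an in-line slider-crank, |v_piston| = rω|sinθ|·[1 + r cosθ/√(L² − r² sin²θ)].
With r = 0.042 m, L = 0.184 m, θ = 144.2°: the bracketed kinematic factor |dx/dθ| = 0.019979 m.
ω = v/|dx/dθ| = 3.16/0.019979 = 158.17 rad/s.
N = 60ω/(2π) = 1510.4 rpm.

1510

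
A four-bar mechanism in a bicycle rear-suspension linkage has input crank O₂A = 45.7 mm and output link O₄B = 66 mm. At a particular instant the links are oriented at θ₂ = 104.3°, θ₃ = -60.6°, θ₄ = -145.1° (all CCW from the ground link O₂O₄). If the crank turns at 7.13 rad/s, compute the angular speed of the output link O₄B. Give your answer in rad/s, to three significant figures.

ω₂ = 7.13 rad/s
Differentiating the loop-closure r₂e^{iθ₂}+r₃e^{iθ₃}=r₁+r₄e^{iθ₄} gives r₂ω₂e^{iθ₂}+r₃ω₃e^{iθ₃}=r₄ω₄e^{iθ₄}.
Eliminating the other unknown: ω₄ = r₂ω₂ sin(θ₂−θ₃) / [r₄ sin(θ₄−θ₃)].
Numerator sine = +0.26050; denominator sine = -0.99540.
Result = 0.0457·7.13·(+0.26050) / (0.066·(-0.99540)) = -1.2921 rad/s; magnitude 1.2921 rad/s.

1.29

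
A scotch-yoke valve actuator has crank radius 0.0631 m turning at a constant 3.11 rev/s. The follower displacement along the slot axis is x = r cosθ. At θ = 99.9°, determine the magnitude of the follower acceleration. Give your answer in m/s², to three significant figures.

ω = 19.54 rad/s (from 3.11 rev/s).
x = r cosθ ⇒ ẍ = −rω² cosθ (ω constant).
|a| = rω²|cosθ| = 0.0631·(19.54)²·|cos 99.9°| = 4.1425 m/s².

4.14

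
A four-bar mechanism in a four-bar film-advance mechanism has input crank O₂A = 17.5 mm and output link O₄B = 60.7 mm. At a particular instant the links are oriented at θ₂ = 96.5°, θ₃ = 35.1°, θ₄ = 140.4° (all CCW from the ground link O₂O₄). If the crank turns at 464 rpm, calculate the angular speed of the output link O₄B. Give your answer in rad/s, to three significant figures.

12.8

ω₂ = 48.59 rad/s (from 464 rpm).
Differentiating the loop-closure r₂e^{iθ₂}+r₃e^{iθ₃}=r₁+r₄e^{iθ₄} gives r₂ω₂e^{iθ₂}+r₃ω₃e^{iθ₃}=r₄ω₄e^{iθ₄}.
Eliminating the other unknown: ω₄ = r₂ω₂ sin(θ₂−θ₃) / [r₄ sin(θ₄−θ₃)].
Numerator sine = +0.87798; denominator sine = +0.96456.
Result = 0.0175·48.59·(+0.87798) / (0.0607·(+0.96456)) = +12.751 rad/s; magnitude 12.751 rad/s.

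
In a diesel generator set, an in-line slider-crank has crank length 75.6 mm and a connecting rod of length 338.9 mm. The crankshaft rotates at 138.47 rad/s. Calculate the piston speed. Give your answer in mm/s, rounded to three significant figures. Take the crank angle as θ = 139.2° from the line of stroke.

5670

ω = 138.5 rad/s
For an in-line slider-crank, x = r cosθ + √(L² − r² sin²θ), so v = −rω sinθ·[1 + r cosθ/√(L² − r² sin²θ)].
With r = 0.0756 m, L = 0.3389 m, θ = 139.2°: √(L² − r² sin²θ) = 0.33528 m.
v = −0.0756·138.5·0.65342·[1 + 0.0756·-0.75700/0.33528] = -5.6727 m/s.
|v| = 5.6727 m/s = 5672.7 mm/s.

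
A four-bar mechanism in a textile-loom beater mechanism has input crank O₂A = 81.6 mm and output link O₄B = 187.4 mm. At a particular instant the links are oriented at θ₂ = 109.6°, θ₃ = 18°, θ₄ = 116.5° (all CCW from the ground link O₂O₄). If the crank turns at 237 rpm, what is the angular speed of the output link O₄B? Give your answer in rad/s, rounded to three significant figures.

ω₂ = 24.82 rad/s (from 237 rpm).
Differentiating the loop-closure r₂e^{iθ₂}+r₃e^{iθ₃}=r₁+r₄e^{iθ₄} gives r₂ω₂e^{iθ₂}+r₃ω₃e^{iθ₃}=r₄ω₄e^{iθ₄}.
Eliminating the other unknown: ω₄ = r₂ω₂ sin(θ₂−θ₃) / [r₄ sin(θ₄−θ₃)].
Numerator sine = +0.99961; denominator sine = +0.98902.
Result = 0.0816·24.82·(+0.99961) / (0.1874·(+0.98902)) = +10.923 rad/s; magnitude 10.923 rad/s.

10.9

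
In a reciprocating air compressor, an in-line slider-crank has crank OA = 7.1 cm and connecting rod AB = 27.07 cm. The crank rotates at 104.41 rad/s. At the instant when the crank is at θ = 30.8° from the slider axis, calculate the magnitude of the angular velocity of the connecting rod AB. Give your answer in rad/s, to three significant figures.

23.7

ω = 104.4 rad/s
The rod makes angle φ with the slider axis where L sinφ = r sinθ; differentiating, L cosφ·φ̇ = r ω cosθ.
L cosφ = √(L² − r² sin²θ) = 0.26825 m.
|ω_rod| = r ω |cosθ| / √(L² − r² sin²θ) = 0.071·104.4·0.85896/0.26825 = 23.738 rad/s.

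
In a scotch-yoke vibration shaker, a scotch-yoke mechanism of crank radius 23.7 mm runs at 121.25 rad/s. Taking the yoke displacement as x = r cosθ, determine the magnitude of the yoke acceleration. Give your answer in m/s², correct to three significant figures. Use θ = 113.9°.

141

ω = 121.2 rad/s
x = r cosθ ⇒ ẍ = −rω² cosθ (ω constant).
|a| = rω²|cosθ| = 0.0237·(121.2)²·|cos 113.9°| = 141.16 m/s².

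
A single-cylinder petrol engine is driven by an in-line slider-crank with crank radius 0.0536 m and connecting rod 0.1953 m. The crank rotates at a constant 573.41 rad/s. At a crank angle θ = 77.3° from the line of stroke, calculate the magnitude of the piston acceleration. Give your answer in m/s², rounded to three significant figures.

642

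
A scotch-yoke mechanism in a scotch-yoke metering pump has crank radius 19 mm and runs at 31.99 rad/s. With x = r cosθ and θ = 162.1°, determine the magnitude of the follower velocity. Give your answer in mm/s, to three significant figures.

187

ω = 31.99 rad/s
x = r cosθ ⇒ ẋ = −rω sinθ.
|v| = rω|sinθ| = 0.019·31.99·|sin 162.1°| = 0.18681 m/s = 186.81 mm/s.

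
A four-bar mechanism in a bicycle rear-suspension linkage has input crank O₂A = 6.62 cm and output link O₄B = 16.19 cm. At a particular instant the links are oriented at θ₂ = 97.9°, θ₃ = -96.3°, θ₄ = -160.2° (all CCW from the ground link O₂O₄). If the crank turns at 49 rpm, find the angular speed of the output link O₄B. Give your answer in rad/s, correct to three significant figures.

ω₂ = 5.131 rad/s (from 49 rpm).
Differentiating the loop-closure r₂e^{iθ₂}+r₃e^{iθ₃}=r₁+r₄e^{iθ₄} gives r₂ω₂e^{iθ₂}+r₃ω₃e^{iθ₃}=r₄ω₄e^{iθ₄}.
Eliminating the other unknown: ω₄ = r₂ω₂ sin(θ₂−θ₃) / [r₄ sin(θ₄−θ₃)].
Numerator sine = -0.24531; denominator sine = -0.89803.
Result = 0.0662·5.131·(-0.24531) / (0.1619·(-0.89803)) = +0.57313 rad/s; magnitude 0.57313 rad/s.

0.573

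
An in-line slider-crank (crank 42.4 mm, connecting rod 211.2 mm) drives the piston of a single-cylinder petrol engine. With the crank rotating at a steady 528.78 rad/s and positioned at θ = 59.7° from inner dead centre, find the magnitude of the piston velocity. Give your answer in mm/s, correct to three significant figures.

21300

ω = 528.8 rad/s
For an in-line slider-crank, x = r cosθ + √(L² − r² sin²θ), so v = −rω sinθ·[1 + r cosθ/√(L² − r² sin²θ)].
With r = 0.0424 m, L = 0.2112 m, θ = 59.7°: √(L² − r² sin²θ) = 0.208 m.
v = −0.0424·528.8·0.86340·[1 + 0.0424·0.50453/0.208] = -21.348 m/s.
|v| = 21.348 m/s = 21348 mm/s.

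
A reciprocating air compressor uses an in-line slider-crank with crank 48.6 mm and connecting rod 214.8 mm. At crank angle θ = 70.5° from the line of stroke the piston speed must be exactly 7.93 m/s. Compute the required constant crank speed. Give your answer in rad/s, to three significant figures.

For an in-line slider-crank, |v_piston| = rω|sinθ|·[1 + r cosθ/√(L² − r² sin²θ)].
With r = 0.0486 m, L = 0.2148 m, θ = 70.5°: the bracketed kinematic factor |dx/dθ| = 0.049354 m.
ω = v/|dx/dθ| = 7.93/0.049354 = 160.68 rad/s.

161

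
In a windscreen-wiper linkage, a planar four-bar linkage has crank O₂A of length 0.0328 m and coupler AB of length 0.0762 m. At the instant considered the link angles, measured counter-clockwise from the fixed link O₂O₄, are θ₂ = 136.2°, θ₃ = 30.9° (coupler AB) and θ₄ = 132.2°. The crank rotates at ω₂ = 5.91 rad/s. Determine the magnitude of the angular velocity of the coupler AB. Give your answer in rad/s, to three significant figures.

ω₂ = 5.91 rad/s
Differentiating the loop-closure r₂e^{iθ₂}+r₃e^{iθ₃}=r₁+r₄e^{iθ₄} gives r₂ω₂e^{iθ₂}+r₃ω₃e^{iθ₃}=r₄ω₄e^{iθ₄}.
Eliminating the other unknown: ω₃ = r₂ω₂ sin(θ₄−θ₂) / [r₃ sin(θ₃−θ₄)].
Numerator sine = -0.06976; denominator sine = -0.98061.
Result = 0.0328·5.91·(-0.06976) / (0.0762·(-0.98061)) = +0.18096 rad/s; magnitude 0.18096 rad/s.

0.181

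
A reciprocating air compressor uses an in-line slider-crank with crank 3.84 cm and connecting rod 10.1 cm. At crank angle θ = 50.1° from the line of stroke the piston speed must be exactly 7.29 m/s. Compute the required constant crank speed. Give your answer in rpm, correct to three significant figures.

For an in-line slider-crank, |v_piston| = rω|sinθ|·[1 + r cosθ/√(L² − r² sin²θ)].
With r = 0.0384 m, L = 0.101 m, θ = 50.1°: the bracketed kinematic factor |dx/dθ| = 0.03697 m.
ω = v/|dx/dθ| = 7.29/0.03697 = 197.19 rad/s.
N = 60ω/(2π) = 1883 rpm.

1880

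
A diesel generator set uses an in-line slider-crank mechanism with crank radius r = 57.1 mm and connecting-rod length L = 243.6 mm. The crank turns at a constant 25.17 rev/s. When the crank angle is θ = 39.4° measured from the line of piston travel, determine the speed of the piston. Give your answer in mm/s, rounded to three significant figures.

ω = 2π·25.2 = 158.1 rad/s
For an in-line slider-crank, x = r cosθ + √(L² − r² sin²θ), so v = −rω sinθ·[1 + r cosθ/√(L² − r² sin²θ)].
With r = 0.0571 m, L = 0.2436 m, θ = 39.4°: √(L² − r² sin²θ) = 0.24089 m.
v = −0.0571·158.1·0.63473·[1 + 0.0571·0.77273/0.24089] = -6.7816 m/s.
|v| = 6.7816 m/s = 6781.6 mm/s.

6780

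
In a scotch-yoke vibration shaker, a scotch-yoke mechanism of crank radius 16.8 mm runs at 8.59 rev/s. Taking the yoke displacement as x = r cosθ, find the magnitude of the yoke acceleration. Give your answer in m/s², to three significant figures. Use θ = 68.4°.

18.0

ω = 53.97 rad/s (from 8.59 rev/s).
x = r cosθ ⇒ ẍ = −rω² cosθ (ω constant).
|a| = rω²|cosθ| = 0.0168·(53.97)²·|cos 68.4°| = 18.016 m/s².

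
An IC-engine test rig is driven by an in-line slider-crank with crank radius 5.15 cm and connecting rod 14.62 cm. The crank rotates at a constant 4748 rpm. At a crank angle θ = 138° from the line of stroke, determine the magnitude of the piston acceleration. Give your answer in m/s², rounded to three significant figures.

8830

ω = 2π·4748/60 = 497.2 rad/s
x(θ) = r cosθ + √(L² − r² sin²θ); with ω constant, a = ω²·d²x/dθ².
d²x/dθ² = −r cosθ − r²(cos2θ)/√u − r⁴ sin²2θ/(4u^{3/2}),  u = L² − r² sin²θ = 0.0201869 m².
Substituting r = 0.0515 m, L = 0.1462 m, θ = 138°: d²x/dθ² = +0.035714 m.
a = ω²·d²x/dθ² = (497.2)²·(+0.035714) = +8829.2 m/s²;  |a| = 8829.2 m/s².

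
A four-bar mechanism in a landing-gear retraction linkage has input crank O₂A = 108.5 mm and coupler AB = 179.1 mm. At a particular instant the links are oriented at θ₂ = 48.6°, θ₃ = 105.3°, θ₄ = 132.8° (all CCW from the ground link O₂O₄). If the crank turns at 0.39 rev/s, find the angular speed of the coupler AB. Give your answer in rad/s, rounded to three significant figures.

3.20

ω₂ = 2.45 rad/s (from 0.39 rev/s).
Differentiating the loop-closure r₂e^{iθ₂}+r₃e^{iθ₃}=r₁+r₄e^{iθ₄} gives r₂ω₂e^{iθ₂}+r₃ω₃e^{iθ₃}=r₄ω₄e^{iθ₄}.
Eliminating the other unknown: ω₃ = r₂ω₂ sin(θ₄−θ₂) / [r₃ sin(θ₃−θ₄)].
Numerator sine = +0.99488; denominator sine = -0.46175.
Result = 0.1085·2.45·(+0.99488) / (0.1791·(-0.46175)) = -3.1985 rad/s; magnitude 3.1985 rad/s.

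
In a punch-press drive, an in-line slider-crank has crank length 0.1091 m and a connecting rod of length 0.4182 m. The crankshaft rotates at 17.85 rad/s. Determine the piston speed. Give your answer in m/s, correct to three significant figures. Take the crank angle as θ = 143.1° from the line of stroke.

ω = 17.85 rad/s
For an in-line slider-crank, x = r cosθ + √(L² − r² sin²θ), so v = −rω sinθ·[1 + r cosθ/√(L² − r² sin²θ)].
With r = 0.1091 m, L = 0.4182 m, θ = 143.1°: √(L² − r² sin²θ) = 0.41304 m.
v = −0.1091·17.85·0.60042·[1 + 0.1091·-0.79968/0.41304] = -0.92229 m/s.
|v| = 0.92229 m/s.

0.922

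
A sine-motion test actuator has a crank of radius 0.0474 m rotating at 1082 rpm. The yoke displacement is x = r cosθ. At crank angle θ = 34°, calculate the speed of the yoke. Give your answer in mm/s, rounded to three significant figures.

ω = 113.3 rad/s (from 1082 rpm).
x = r cosθ ⇒ ẋ = −rω sinθ.
|v| = rω|sinθ| = 0.0474·113.3·|sin 34°| = 3.0033 m/s = 3003.3 mm/s.

3000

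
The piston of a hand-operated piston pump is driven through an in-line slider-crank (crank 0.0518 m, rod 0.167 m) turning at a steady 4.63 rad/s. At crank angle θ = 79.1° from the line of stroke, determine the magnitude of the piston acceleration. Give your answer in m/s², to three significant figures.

0.124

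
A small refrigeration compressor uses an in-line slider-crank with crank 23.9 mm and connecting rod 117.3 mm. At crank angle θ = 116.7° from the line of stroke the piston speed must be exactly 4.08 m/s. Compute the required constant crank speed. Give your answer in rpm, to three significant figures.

2010

For an in-line slider-crank, |v_piston| = rω|sinθ|·[1 + r cosθ/√(L² − r² sin²θ)].
With r = 0.0239 m, L = 0.1173 m, θ = 116.7°: the bracketed kinematic factor |dx/dθ| = 0.019364 m.
ω = v/|dx/dθ| = 4.08/0.019364 = 210.7 rad/s.
N = 60ω/(2π) = 2012.1 rpm.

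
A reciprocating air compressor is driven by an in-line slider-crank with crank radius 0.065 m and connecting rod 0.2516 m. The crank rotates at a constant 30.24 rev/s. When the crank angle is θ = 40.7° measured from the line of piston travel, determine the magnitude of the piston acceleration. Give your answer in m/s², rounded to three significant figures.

ω = 2π·30.2 = 190 rad/s
x(θ) = r cosθ + √(L² − r² sin²θ); with ω constant, a = ω²·d²x/dθ².
d²x/dθ² = −r cosθ − r²(cos2θ)/√u − r⁴ sin²2θ/(4u^{3/2}),  u = L² − r² sin²θ = 0.061506 m².
Substituting r = 0.065 m, L = 0.2516 m, θ = 40.7°: d²x/dθ² = -0.052112 m.
a = ω²·d²x/dθ² = (190)²·(-0.052112) = -1881.3 m/s²;  |a| = 1881.3 m/s².

1880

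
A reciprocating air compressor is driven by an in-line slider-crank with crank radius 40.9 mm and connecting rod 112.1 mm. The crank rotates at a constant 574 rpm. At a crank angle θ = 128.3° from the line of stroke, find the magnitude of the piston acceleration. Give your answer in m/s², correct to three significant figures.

ω = 2π·574/60 = 60.11 rad/s
x(θ) = r cosθ + √(L² − r² sin²θ); with ω constant, a = ω²·d²x/dθ².
d²x/dθ² = −r cosθ − r²(cos2θ)/√u − r⁴ sin²2θ/(4u^{3/2}),  u = L² − r² sin²θ = 0.0115362 m².
Substituting r = 0.0409 m, L = 0.1121 m, θ = 128.3°: d²x/dθ² = +0.028424 m.
a = ω²·d²x/dθ² = (60.11)²·(+0.028424) = +102.7 m/s²;  |a| = 102.7 m/s².

103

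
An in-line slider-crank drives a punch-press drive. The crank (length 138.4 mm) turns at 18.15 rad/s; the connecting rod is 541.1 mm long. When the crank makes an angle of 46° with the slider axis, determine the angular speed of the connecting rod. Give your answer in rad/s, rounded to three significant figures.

3.28

ω = 18.15 rad/s
The rod makes angle φ with the slider axis where L sinφ = r sinθ; differentiating, L cosφ·φ̇ = r ω cosθ.
L cosφ = √(L² − r² sin²θ) = 0.53186 m.
|ω_rod| = r ω |cosθ| / √(L² − r² sin²θ) = 0.1384·18.15·0.69466/0.53186 = 3.2808 rad/s.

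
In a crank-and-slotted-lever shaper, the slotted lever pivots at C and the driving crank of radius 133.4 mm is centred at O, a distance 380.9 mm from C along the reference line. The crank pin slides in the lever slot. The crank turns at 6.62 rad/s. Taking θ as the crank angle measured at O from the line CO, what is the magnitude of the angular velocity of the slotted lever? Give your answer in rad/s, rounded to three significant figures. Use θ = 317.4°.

ω = 6.62 rad/s
Crank pin A relative to C: A = (d + r cosθ, r sinθ); lever angle φ = atan2(r sinθ, d + r cosθ).
Differentiating tanφ: φ̇ = rω(d cosθ + r)/(d² + r² + 2dr cosθ).
d² + r² + 2dr cosθ = |CA|² = 0.237686 m²;  d cosθ + r = +0.41378 m.
|ω_lever| = |0.1334·6.62·+0.41378| / 0.237686 = 1.5374 rad/s.

1.54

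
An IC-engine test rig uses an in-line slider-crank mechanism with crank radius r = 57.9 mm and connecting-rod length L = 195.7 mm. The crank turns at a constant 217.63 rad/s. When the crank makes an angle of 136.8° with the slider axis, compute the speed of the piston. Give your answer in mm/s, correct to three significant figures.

6730

ω = 217.6 rad/s
For an in-line slider-crank, x = r cosθ + √(L² − r² sin²θ), so v = −rω sinθ·[1 + r cosθ/√(L² − r² sin²θ)].
With r = 0.0579 m, L = 0.1957 m, θ = 136.8°: √(L² − r² sin²θ) = 0.19164 m.
v = −0.0579·217.6·0.68455·[1 + 0.0579·-0.72897/0.19164] = -6.7261 m/s.
|v| = 6.7261 m/s = 6726.1 mm/s.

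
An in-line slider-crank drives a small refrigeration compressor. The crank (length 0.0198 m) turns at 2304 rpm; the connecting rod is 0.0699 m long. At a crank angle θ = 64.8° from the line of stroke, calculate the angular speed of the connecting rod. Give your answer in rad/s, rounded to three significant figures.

30.1

ω = 241.3 rad/s (converted from 2304 rpm).
The rod makes angle φ with the slider axis where L sinφ = r sinθ; differentiating, L cosφ·φ̇ = r ω cosθ.
L cosφ = √(L² − r² sin²θ) = 0.067565 m.
|ω_rod| = r ω |cosθ| / √(L² − r² sin²θ) = 0.0198·241.3·0.42578/0.067565 = 30.105 rad/s.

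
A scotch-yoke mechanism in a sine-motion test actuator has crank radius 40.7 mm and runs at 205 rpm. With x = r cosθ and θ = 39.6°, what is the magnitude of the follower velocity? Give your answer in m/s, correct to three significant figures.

0.557

ω = 21.47 rad/s (from 205 rpm).
x = r cosθ ⇒ ẋ = −rω sinθ.
|v| = rω|sinθ| = 0.0407·21.47·|sin 39.6°| = 0.55694 m/s.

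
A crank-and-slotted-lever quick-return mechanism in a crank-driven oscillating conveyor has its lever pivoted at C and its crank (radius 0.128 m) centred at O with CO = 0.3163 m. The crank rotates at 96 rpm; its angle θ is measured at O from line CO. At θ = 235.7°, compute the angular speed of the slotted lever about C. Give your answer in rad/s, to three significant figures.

0.913

ω = 10.05 rad/s (from 96 rpm).
Crank pin A relative to C: A = (d + r cosθ, r sinθ); lever angle φ = atan2(r sinθ, d + r cosθ).
Differentiating tanφ: φ̇ = rω(d cosθ + r)/(d² + r² + 2dr cosθ).
d² + r² + 2dr cosθ = |CA|² = 0.0707994 m²;  d cosθ + r = -0.050243 m.
|ω_lever| = |0.128·10.05·-0.050243| / 0.0707994 = 0.91318 rad/s.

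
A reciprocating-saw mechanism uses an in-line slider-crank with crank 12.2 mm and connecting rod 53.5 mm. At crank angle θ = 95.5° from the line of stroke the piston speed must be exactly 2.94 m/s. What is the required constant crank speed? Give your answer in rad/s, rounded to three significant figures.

248

For an in-line slider-crank, |v_piston| = rω|sinθ|·[1 + r cosθ/√(L² − r² sin²θ)].
With r = 0.0122 m, L = 0.0535 m, θ = 95.5°: the bracketed kinematic factor |dx/dθ| = 0.011871 m.
ω = v/|dx/dθ| = 2.94/0.011871 = 247.66 rad/s.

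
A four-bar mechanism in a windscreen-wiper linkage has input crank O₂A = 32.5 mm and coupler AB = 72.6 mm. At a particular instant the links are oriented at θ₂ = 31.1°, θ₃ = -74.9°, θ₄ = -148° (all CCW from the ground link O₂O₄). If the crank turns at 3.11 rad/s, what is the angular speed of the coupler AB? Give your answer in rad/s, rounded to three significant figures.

0.0229

ω₂ = 3.11 rad/s
Differentiating the loop-closure r₂e^{iθ₂}+r₃e^{iθ₃}=r₁+r₄e^{iθ₄} gives r₂ω₂e^{iθ₂}+r₃ω₃e^{iθ₃}=r₄ω₄e^{iθ₄}.
Eliminating the other unknown: ω₃ = r₂ω₂ sin(θ₄−θ₂) / [r₃ sin(θ₃−θ₄)].
Numerator sine = -0.01571; denominator sine = +0.95681.
Result = 0.0325·3.11·(-0.01571) / (0.0726·(+0.95681)) = -0.022855 rad/s; magnitude 0.022855 rad/s.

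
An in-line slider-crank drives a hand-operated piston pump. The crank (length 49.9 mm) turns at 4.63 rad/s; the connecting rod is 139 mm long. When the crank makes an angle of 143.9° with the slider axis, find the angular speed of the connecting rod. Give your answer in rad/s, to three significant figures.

ω = 4.63 rad/s
The rod makes angle φ with the slider axis where L sinφ = r sinθ; differentiating, L cosφ·φ̇ = r ω cosθ.
L cosφ = √(L² − r² sin²θ) = 0.13586 m.
|ω_rod| = r ω |cosθ| / √(L² − r² sin²θ) = 0.0499·4.63·0.80799/0.13586 = 1.3741 rad/s.

1.37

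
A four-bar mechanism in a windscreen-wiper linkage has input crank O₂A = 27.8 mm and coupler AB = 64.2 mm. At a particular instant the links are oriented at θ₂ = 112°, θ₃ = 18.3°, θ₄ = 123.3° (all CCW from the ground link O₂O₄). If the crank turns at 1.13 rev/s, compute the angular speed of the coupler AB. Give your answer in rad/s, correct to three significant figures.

0.624

ω₂ = 7.1 rad/s (from 1.13 rev/s).
Differentiating the loop-closure r₂e^{iθ₂}+r₃e^{iθ₃}=r₁+r₄e^{iθ₄} gives r₂ω₂e^{iθ₂}+r₃ω₃e^{iθ₃}=r₄ω₄e^{iθ₄}.
Eliminating the other unknown: ω₃ = r₂ω₂ sin(θ₄−θ₂) / [r₃ sin(θ₃−θ₄)].
Numerator sine = +0.19595; denominator sine = -0.96593.
Result = 0.0278·7.1·(+0.19595) / (0.0642·(-0.96593)) = -0.62368 rad/s; magnitude 0.62368 rad/s.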